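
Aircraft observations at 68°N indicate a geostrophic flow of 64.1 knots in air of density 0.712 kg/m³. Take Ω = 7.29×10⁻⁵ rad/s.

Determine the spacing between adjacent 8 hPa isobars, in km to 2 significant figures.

250 km

Coriolis parameter at 68°N:
f = 2Ω sin φ = 2 × 7.29×10⁻⁵ × sin 68° = 1.35×10⁻⁴ s⁻¹
Wind speed in SI: 64.1 knots = 33.0 m/s
Geostrophic balance rearranged: |∂P/∂n| = f ρ V_g
|∂P/∂n| = 1.35×10⁻⁴ × 0.712 × 33.0 = 3.17×10⁻³ Pa/m
Isobar spacing: Δn = ΔP/|∂P/∂n| = 800 Pa / 3.17×10⁻³ Pa/m = 252052 m ≈ 250 km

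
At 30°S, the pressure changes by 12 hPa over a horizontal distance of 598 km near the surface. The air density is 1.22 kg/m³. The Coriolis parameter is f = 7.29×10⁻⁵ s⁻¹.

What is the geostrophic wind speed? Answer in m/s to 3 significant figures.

22.6 m/s

Pressure gradient: |∂P/∂n| = 1200 Pa / 598000 m = 2.01×10⁻³ Pa/m
Geostrophic balance (pressure-gradient force = Coriolis force):
V_g = (1/(fρ)) |∂P/∂n| = 2.01×10⁻³ / (7.29×10⁻⁵ × 1.22) = 22.6 m/s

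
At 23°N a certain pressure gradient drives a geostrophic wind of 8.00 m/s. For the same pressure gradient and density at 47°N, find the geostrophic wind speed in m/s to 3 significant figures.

With the same pressure gradient and density, V_g ∝ 1/f ∝ 1/sin φ.
V₂ = V₁ · sin φ₁ / sin φ₂ = 8.00 × sin 23° / sin 47°
V₂ = 8.00 × 0.3907/0.7314 = 4.27 m/s

4.27 m/s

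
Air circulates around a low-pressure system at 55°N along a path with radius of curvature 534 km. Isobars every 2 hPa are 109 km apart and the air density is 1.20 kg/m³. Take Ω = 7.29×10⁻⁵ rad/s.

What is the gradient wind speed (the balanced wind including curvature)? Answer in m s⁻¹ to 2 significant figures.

Coriolis parameter at 55°N:
f = 2Ω sin φ = 2 × 7.29×10⁻⁵ × sin 55° = 1.19×10⁻⁴ s⁻¹
Pressure gradient: |∂P/∂n| = 200 Pa / 109000 m = 1.83×10⁻³ Pa/m
Geostrophic speed: V_g = |∂P/∂n|/(fρ) = 1.83×10⁻³/(1.19×10⁻⁴ × 1.20) = 12.8 m/s
Around a low, centrifugal force acts outward with Coriolis, so pressure-gradient force balances both:
(1/ρ)|∂P/∂n| = fV + V²/R  →  V² + fR·V − fR·V_g = 0
With fR = 1.19×10⁻⁴ × 534×10³ m = 63.8 m/s:
V = [−fR + √((fR)² + 4 fR V_g)]/2 = [−63.8 + √(63.8² + 4×63.8×12.8)]/2 = 10.9 m/s
Subgeostrophic (V < V_g = 12.8 m/s), as expected around a low.

11 m s⁻¹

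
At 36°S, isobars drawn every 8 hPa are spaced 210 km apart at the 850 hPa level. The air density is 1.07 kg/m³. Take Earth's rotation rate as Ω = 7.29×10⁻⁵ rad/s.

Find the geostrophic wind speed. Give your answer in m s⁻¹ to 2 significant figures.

42 m s⁻¹

Coriolis parameter at 36°S:
f = 2Ω sin φ = 2 × 7.29×10⁻⁵ × sin 36° = 8.57×10⁻⁵ s⁻¹
Pressure gradient: |∂P/∂n| = 800 Pa / 210000 m = 3.81×10⁻³ Pa/m
Geostrophic balance (pressure-gradient force = Coriolis force):
V_g = (1/(fρ)) |∂P/∂n| = 3.81×10⁻³ / (8.57×10⁻⁵ × 1.07) = 41.5 m/s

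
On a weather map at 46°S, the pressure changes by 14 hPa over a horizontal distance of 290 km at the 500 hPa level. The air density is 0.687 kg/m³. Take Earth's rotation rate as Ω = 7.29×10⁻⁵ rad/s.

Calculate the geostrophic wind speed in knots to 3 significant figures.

Coriolis parameter at 46°S:
f = 2Ω sin φ = 2 × 7.29×10⁻⁵ × sin 46° = 1.05×10⁻⁴ s⁻¹
Pressure gradient: |∂P/∂n| = 1400 Pa / 290000 m = 4.83×10⁻³ Pa/m
Geostrophic balance (pressure-gradient force = Coriolis force):
V_g = (1/(fρ)) |∂P/∂n| = 4.83×10⁻³ / (1.05×10⁻⁴ × 0.687) = 67.0 m/s
Converting: 67.0 m/s × 1.944 = 130 knots

130 knots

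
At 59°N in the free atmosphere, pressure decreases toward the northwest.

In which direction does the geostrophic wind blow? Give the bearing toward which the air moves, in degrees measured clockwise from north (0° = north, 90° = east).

The pressure-gradient force points toward the northwest (bearing 315°).
Geostrophic balance: in the Northern Hemisphere the Coriolis force deflects motion to the right, so the geostrophic wind blows 90° to the right of the pressure-gradient force (low pressure on the left).
Rotating 315° by 90° clockwise gives 045° — the wind blows toward the northeast.

045°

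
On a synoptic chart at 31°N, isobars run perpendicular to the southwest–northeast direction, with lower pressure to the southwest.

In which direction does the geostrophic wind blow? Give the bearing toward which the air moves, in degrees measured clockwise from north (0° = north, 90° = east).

315°

The pressure-gradient force points toward the southwest (bearing 225°).
Geostrophic balance: in the Northern Hemisphere the Coriolis force deflects motion to the right, so the geostrophic wind blows 90° to the right of the pressure-gradient force (low pressure on the left).
Rotating 225° by 90° clockwise gives 315° — the wind blows toward the northwest.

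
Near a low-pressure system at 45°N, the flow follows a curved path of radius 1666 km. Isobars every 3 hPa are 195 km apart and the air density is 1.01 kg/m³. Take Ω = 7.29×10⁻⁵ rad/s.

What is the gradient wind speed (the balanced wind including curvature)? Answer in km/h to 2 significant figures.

Coriolis parameter at 45°N:
f = 2Ω sin φ = 2 × 7.29×10⁻⁵ × sin 45° = 1.03×10⁻⁴ s⁻¹
Pressure gradient: |∂P/∂n| = 300 Pa / 195000 m = 1.54×10⁻³ Pa/m
Geostrophic speed: V_g = |∂P/∂n|/(fρ) = 1.54×10⁻³/(1.03×10⁻⁴ × 1.01) = 14.8 m/s
Around a low, centrifugal force acts outward with Coriolis, so pressure-gradient force balances both:
(1/ρ)|∂P/∂n| = fV + V²/R  →  V² + fR·V − fR·V_g = 0
With fR = 1.03×10⁻⁴ × 1666×10³ m = 172 m/s:
V = [−fR + √((fR)² + 4 fR V_g)]/2 = [−172 + √(172² + 4×172×14.8)]/2 = 13.7 m/s
Subgeostrophic (V < V_g = 14.8 m/s), as expected around a low.
Converting: 13.7 m/s × 3.6 = 49 km/h

49 km/h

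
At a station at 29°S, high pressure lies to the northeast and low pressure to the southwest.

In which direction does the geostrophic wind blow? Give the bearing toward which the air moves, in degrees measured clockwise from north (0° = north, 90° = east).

135°

The pressure-gradient force points toward the southwest (bearing 225°).
Geostrophic balance: in the Southern Hemisphere the Coriolis force deflects motion to the left, so the geostrophic wind blows 90° to the left of the pressure-gradient force (low pressure on the right).
Rotating 225° by 90° counterclockwise gives 135° — the wind blows toward the southeast.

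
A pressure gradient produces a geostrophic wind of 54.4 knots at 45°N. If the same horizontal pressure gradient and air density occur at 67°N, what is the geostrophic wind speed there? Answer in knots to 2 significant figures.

42 knots

With the same pressure gradient and density, V_g ∝ 1/f ∝ 1/sin φ.
V₂ = V₁ · sin φ₁ / sin φ₂ = 54.4 × sin 45° / sin 67°
V₂ = 54.4 × 0.7071/0.9205 = 42 knots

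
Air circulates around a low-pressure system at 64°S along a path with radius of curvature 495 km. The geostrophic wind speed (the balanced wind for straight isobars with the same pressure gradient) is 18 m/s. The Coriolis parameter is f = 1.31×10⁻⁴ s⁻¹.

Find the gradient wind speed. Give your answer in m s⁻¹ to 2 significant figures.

15 m s⁻¹

Around a low, centrifugal force acts outward with Coriolis, so pressure-gradient force balances both:
(1/ρ)|∂P/∂n| = fV + V²/R  →  V² + fR·V − fR·V_g = 0
With fR = 1.31×10⁻⁴ × 495×10³ m = 64.8 m/s:
V = [−fR + √((fR)² + 4 fR V_g)]/2 = [−64.8 + √(64.8² + 4×64.8×18)]/2 = 14.7 m/s
Subgeostrophic (V < V_g = 18 m/s), as expected around a low.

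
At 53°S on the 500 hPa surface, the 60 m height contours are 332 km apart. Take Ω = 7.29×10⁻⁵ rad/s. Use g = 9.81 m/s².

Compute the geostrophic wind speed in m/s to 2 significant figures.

15 m/s

Coriolis parameter at 53°S:
f = 2Ω sin φ = 2 × 7.29×10⁻⁵ × sin 53° = 1.16×10⁻⁴ s⁻¹
Height gradient: |∂Z/∂n| = 60 m / 332000 m = 1.81×10⁻⁴
On a pressure surface, geostrophic balance gives V_g = (g/f)|∂Z/∂n|:
V_g = 9.81 × 1.81×10⁻⁴ / 1.16×10⁻⁴ = 15.2 m/s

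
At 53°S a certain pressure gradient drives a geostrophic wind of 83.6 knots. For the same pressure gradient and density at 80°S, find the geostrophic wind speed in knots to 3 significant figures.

With the same pressure gradient and density, V_g ∝ 1/f ∝ 1/sin φ.
V₂ = V₁ · sin φ₁ / sin φ₂ = 83.6 × sin 53° / sin 80°
V₂ = 83.6 × 0.7986/0.9848 = 67.8 knots

67.8 knots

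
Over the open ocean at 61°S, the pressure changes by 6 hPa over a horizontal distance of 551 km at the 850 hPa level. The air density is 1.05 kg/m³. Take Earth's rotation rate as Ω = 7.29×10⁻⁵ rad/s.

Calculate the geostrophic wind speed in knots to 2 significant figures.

16 knots

Coriolis parameter at 61°S:
f = 2Ω sin φ = 2 × 7.29×10⁻⁵ × sin 61° = 1.28×10⁻⁴ s⁻¹
Pressure gradient: |∂P/∂n| = 600 Pa / 551000 m = 1.09×10⁻³ Pa/m
Geostrophic balance (pressure-gradient force = Coriolis force):
V_g = (1/(fρ)) |∂P/∂n| = 1.09×10⁻³ / (1.28×10⁻⁴ × 1.05) = 8.13 m/s
Converting: 8.13 m/s × 1.944 = 16 knots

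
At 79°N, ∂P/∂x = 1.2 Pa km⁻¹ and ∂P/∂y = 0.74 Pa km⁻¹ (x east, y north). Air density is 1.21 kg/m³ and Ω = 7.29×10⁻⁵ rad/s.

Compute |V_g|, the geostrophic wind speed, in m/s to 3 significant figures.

8.14 m/s

Coriolis parameter at 79°N:
f = 2Ω sin φ = 2 × 7.29×10⁻⁵ × sin 79° = 1.43×10⁻⁴ s⁻¹
Component geostrophic relations (x east, y north):
u_g = −(1/(fρ)) ∂P/∂y,  v_g = (1/(fρ)) ∂P/∂x
u_g = −(0.74×10⁻³)/(1.43×10⁻⁴ × 1.21) = −4.27 m/s;  v_g = (1.2×10⁻³)/(1.43×10⁻⁴ × 1.21) = 6.93 m/s
|V_g| = √(u_g² + v_g²) = 8.14 m/s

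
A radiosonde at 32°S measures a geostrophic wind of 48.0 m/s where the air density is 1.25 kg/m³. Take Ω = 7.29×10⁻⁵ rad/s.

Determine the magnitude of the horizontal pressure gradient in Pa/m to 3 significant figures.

4.64×10⁻³ Pa/m

Coriolis parameter at 32°S:
f = 2Ω sin φ = 2 × 7.29×10⁻⁵ × sin 32° = 7.73×10⁻⁵ s⁻¹
Geostrophic balance rearranged: |∂P/∂n| = f ρ V_g
|∂P/∂n| = 7.73×10⁻⁵ × 1.25 × 48.0 = 4.64×10⁻³ Pa/m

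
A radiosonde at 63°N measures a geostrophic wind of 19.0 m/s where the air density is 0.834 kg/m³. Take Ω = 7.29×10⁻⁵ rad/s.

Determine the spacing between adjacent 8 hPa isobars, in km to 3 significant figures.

389 km

Coriolis parameter at 63°N:
f = 2Ω sin φ = 2 × 7.29×10⁻⁵ × sin 63° = 1.30×10⁻⁴ s⁻¹
Geostrophic balance rearranged: |∂P/∂n| = f ρ V_g
|∂P/∂n| = 1.30×10⁻⁴ × 0.834 × 19.0 = 2.06×10⁻³ Pa/m
Isobar spacing: Δn = ΔP/|∂P/∂n| = 800 Pa / 2.06×10⁻³ Pa/m = 388626 m ≈ 389 km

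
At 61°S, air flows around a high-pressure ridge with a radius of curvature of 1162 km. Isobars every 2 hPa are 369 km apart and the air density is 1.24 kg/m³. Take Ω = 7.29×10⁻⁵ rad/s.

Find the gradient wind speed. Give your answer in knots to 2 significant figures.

6.8 knots

Coriolis parameter at 61°S:
f = 2Ω sin φ = 2 × 7.29×10⁻⁵ × sin 61° = 1.28×10⁻⁴ s⁻¹
Pressure gradient: |∂P/∂n| = 200 Pa / 369000 m = 5.42×10⁻⁴ Pa/m
Geostrophic speed: V_g = |∂P/∂n|/(fρ) = 5.42×10⁻⁴/(1.28×10⁻⁴ × 1.24) = 3.43 m/s
Around a high, pressure-gradient force acts outward with centrifugal, so Coriolis balances both:
fV = (1/ρ)|∂P/∂n| + V²/R  →  V² − fR·V + fR·V_g = 0
With fR = 1.28×10⁻⁴ × 1162×10³ m = 148 m/s:
V = [fR − √((fR)² − 4 fR V_g)]/2 = [148 − √(148² − 4×148×3.43)]/2 = 3.51 m/s
Supergeostrophic (V > V_g = 3.43 m/s), as expected around a high.
Converting: 3.51 m/s × 1.944 = 6.8 knots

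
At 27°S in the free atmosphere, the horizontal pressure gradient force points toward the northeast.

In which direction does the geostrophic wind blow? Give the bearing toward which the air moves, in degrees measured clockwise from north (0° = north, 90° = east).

315°

The pressure-gradient force points toward the northeast (bearing 045°).
Geostrophic balance: in the Southern Hemisphere the Coriolis force deflects motion to the left, so the geostrophic wind blows 90° to the left of the pressure-gradient force (low pressure on the right).
Rotating 045° by 90° counterclockwise gives 315° — the wind blows toward the northwest.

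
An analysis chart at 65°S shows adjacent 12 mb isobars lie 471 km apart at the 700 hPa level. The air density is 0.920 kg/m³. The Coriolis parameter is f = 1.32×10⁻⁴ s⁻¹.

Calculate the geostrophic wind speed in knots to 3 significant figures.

Pressure gradient: |∂P/∂n| = 1200 Pa / 471000 m = 2.55×10⁻³ Pa/m
Geostrophic balance (pressure-gradient force = Coriolis force):
V_g = (1/(fρ)) |∂P/∂n| = 2.55×10⁻³ / (1.32×10⁻⁴ × 0.920) = 21.0 m/s
Converting: 21.0 m/s × 1.944 = 40.8 knots

40.8 knots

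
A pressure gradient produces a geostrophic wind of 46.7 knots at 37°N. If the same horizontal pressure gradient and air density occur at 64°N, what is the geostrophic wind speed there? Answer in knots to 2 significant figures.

31 knots

With the same pressure gradient and density, V_g ∝ 1/f ∝ 1/sin φ.
V₂ = V₁ · sin φ₁ / sin φ₂ = 46.7 × sin 37° / sin 64°
V₂ = 46.7 × 0.6018/0.8988 = 31 knots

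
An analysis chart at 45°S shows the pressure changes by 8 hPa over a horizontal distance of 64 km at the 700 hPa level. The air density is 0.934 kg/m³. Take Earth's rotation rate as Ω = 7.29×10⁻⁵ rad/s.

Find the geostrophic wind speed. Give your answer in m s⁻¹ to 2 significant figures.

130 m s⁻¹

Coriolis parameter at 45°S:
f = 2Ω sin φ = 2 × 7.29×10⁻⁵ × sin 45° = 1.03×10⁻⁴ s⁻¹
Pressure gradient: |∂P/∂n| = 800 Pa / 64000 m = 1.25×10⁻² Pa/m
Geostrophic balance (pressure-gradient force = Coriolis force):
V_g = (1/(fρ)) |∂P/∂n| = 1.25×10⁻² / (1.03×10⁻⁴ × 0.934) = 130 m/s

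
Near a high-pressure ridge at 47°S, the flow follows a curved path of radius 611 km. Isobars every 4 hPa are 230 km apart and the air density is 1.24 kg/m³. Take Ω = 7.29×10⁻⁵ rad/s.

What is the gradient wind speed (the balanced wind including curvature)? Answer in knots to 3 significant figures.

35.5 knots

Coriolis parameter at 47°S:
f = 2Ω sin φ = 2 × 7.29×10⁻⁵ × sin 47° = 1.07×10⁻⁴ s⁻¹
Pressure gradient: |∂P/∂n| = 400 Pa / 230000 m = 1.74×10⁻³ Pa/m
Geostrophic speed: V_g = |∂P/∂n|/(fρ) = 1.74×10⁻³/(1.07×10⁻⁴ × 1.24) = 13.2 m/s
Around a high, pressure-gradient force acts outward with centrifugal, so Coriolis balances both:
fV = (1/ρ)|∂P/∂n| + V²/R  →  V² − fR·V + fR·V_g = 0
With fR = 1.07×10⁻⁴ × 611×10³ m = 65.2 m/s:
V = [fR − √((fR)² − 4 fR V_g)]/2 = [65.2 − √(65.2² − 4×65.2×13.2)]/2 = 18.3 m/s
Supergeostrophic (V > V_g = 13.2 m/s), as expected around a high.
Converting: 18.3 m/s × 1.944 = 35.5 knots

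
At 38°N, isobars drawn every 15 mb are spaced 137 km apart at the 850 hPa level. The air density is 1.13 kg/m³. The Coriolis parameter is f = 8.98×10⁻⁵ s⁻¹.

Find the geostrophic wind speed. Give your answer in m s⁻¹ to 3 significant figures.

Pressure gradient: |∂P/∂n| = 1500 Pa / 137000 m = 1.09×10⁻² Pa/m
Geostrophic balance (pressure-gradient force = Coriolis force):
V_g = (1/(fρ)) |∂P/∂n| = 1.09×10⁻² / (8.98×10⁻⁵ × 1.13) = 108 m/s

108 m s⁻¹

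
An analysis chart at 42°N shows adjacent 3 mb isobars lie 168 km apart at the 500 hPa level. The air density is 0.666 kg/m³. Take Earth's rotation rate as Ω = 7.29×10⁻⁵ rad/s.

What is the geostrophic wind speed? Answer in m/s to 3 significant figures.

Coriolis parameter at 42°N:
f = 2Ω sin φ = 2 × 7.29×10⁻⁵ × sin 42° = 9.76×10⁻⁵ s⁻¹
Pressure gradient: |∂P/∂n| = 300 Pa / 168000 m = 1.79×10⁻³ Pa/m
Geostrophic balance (pressure-gradient force = Coriolis force):
V_g = (1/(fρ)) |∂P/∂n| = 1.79×10⁻³ / (9.76×10⁻⁵ × 0.666) = 27.5 m/s

27.5 m/s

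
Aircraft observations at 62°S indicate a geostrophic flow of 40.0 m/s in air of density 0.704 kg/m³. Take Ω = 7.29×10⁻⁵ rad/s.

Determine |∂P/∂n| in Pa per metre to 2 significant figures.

Coriolis parameter at 62°S:
f = 2Ω sin φ = 2 × 7.29×10⁻⁵ × sin 62° = 1.29×10⁻⁴ s⁻¹
Geostrophic balance rearranged: |∂P/∂n| = f ρ V_g
|∂P/∂n| = 1.29×10⁻⁴ × 0.704 × 40.0 = 3.63×10⁻³ Pa/m

3.6×10⁻³ Pa/m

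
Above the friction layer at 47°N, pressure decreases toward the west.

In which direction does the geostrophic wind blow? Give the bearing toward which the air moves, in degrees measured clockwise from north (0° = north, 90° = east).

000°

The pressure-gradient force points toward the west (bearing 270°).
Geostrophic balance: in the Northern Hemisphere the Coriolis force deflects motion to the right, so the geostrophic wind blows 90° to the right of the pressure-gradient force (low pressure on the left).
Rotating 270° by 90° clockwise gives 000° — the wind blows toward the north.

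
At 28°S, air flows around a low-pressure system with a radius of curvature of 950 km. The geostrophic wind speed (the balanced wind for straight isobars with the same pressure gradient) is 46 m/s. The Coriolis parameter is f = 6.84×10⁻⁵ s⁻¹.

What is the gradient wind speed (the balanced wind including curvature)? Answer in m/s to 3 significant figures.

31.1 m/s

Around a low, centrifugal force acts outward with Coriolis, so pressure-gradient force balances both:
(1/ρ)|∂P/∂n| = fV + V²/R  →  V² + fR·V − fR·V_g = 0
With fR = 6.84×10⁻⁵ × 950×10³ m = 65.0 m/s:
V = [−fR + √((fR)² + 4 fR V_g)]/2 = [−65.0 + √(65.0² + 4×65.0×46)]/2 = 31.1 m/s
Subgeostrophic (V < V_g = 46 m/s), as expected around a low.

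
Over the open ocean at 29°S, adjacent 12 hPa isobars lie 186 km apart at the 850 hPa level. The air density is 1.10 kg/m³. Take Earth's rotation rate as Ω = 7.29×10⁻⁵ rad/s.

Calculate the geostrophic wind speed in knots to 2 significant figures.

Coriolis parameter at 29°S:
f = 2Ω sin φ = 2 × 7.29×10⁻⁵ × sin 29° = 7.07×10⁻⁵ s⁻¹
Pressure gradient: |∂P/∂n| = 1200 Pa / 186000 m = 6.45×10⁻³ Pa/m
Geostrophic balance (pressure-gradient force = Coriolis force):
V_g = (1/(fρ)) |∂P/∂n| = 6.45×10⁻³ / (7.07×10⁻⁵ × 1.10) = 83.0 m/s
Converting: 83.0 m/s × 1.944 = 160 knots

160 knots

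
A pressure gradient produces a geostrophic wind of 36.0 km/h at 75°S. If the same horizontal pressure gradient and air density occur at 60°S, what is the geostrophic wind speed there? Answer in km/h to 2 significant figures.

40 km/h

With the same pressure gradient and density, V_g ∝ 1/f ∝ 1/sin φ.
V₂ = V₁ · sin φ₁ / sin φ₂ = 36.0 × sin 75° / sin 60°
V₂ = 36.0 × 0.9659/0.8660 = 40 km/h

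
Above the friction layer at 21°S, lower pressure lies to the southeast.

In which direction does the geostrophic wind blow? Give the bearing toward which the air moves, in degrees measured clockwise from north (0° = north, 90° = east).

045°

The pressure-gradient force points toward the southeast (bearing 135°).
Geostrophic balance: in the Southern Hemisphere the Coriolis force deflects motion to the left, so the geostrophic wind blows 90° to the left of the pressure-gradient force (low pressure on the right).
Rotating 135° by 90° counterclockwise gives 045° — the wind blows toward the northeast.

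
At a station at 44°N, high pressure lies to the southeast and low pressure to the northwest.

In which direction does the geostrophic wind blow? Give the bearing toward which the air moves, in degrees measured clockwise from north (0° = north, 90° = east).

The pressure-gradient force points toward the northwest (bearing 315°).
Geostrophic balance: in the Northern Hemisphere the Coriolis force deflects motion to the right, so the geostrophic wind blows 90° to the right of the pressure-gradient force (low pressure on the left).
Rotating 315° by 90° clockwise gives 045° — the wind blows toward the northeast.

045°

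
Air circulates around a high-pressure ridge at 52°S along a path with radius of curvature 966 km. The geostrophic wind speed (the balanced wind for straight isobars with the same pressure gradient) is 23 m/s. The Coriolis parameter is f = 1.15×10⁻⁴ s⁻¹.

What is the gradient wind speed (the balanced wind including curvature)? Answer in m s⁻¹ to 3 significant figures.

Around a high, pressure-gradient force acts outward with centrifugal, so Coriolis balances both:
fV = (1/ρ)|∂P/∂n| + V²/R  →  V² − fR·V + fR·V_g = 0
With fR = 1.15×10⁻⁴ × 966×10³ m = 111 m/s:
V = [fR − √((fR)² − 4 fR V_g)]/2 = [111 − √(111² − 4×111×23)]/2 = 32.5 m/s
Supergeostrophic (V > V_g = 23 m/s), as expected around a high.

32.5 m s⁻¹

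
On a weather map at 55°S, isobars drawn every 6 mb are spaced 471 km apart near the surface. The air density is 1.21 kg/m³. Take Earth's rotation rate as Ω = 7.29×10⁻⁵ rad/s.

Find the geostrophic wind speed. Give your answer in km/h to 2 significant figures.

32 km/h

Coriolis parameter at 55°S:
f = 2Ω sin φ = 2 × 7.29×10⁻⁵ × sin 55° = 1.19×10⁻⁴ s⁻¹
Pressure gradient: |∂P/∂n| = 600 Pa / 471000 m = 1.27×10⁻³ Pa/m
Geostrophic balance (pressure-gradient force = Coriolis force):
V_g = (1/(fρ)) |∂P/∂n| = 1.27×10⁻³ / (1.19×10⁻⁴ × 1.21) = 8.82 m/s
Converting: 8.82 m/s × 3.6 = 32 km/h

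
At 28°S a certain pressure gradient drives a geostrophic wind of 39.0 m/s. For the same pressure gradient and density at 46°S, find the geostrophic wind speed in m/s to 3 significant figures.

25.5 m/s

With the same pressure gradient and density, V_g ∝ 1/f ∝ 1/sin φ.
V₂ = V₁ · sin φ₁ / sin φ₂ = 39.0 × sin 28° / sin 46°
V₂ = 39.0 × 0.4695/0.7193 = 25.5 m/s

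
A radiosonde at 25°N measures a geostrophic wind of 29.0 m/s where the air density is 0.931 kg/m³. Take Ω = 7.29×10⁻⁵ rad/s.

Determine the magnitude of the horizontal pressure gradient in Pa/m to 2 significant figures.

Coriolis parameter at 25°N:
f = 2Ω sin φ = 2 × 7.29×10⁻⁵ × sin 25° = 6.16×10⁻⁵ s⁻¹
Geostrophic balance rearranged: |∂P/∂n| = f ρ V_g
|∂P/∂n| = 6.16×10⁻⁵ × 0.931 × 29.0 = 1.66×10⁻³ Pa/m

1.7×10⁻³ Pa/m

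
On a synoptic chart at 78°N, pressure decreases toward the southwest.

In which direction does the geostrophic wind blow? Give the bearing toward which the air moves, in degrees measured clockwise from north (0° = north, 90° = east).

315°

The pressure-gradient force points toward the southwest (bearing 225°).
Geostrophic balance: in the Northern Hemisphere the Coriolis force deflects motion to the right, so the geostrophic wind blows 90° to the right of the pressure-gradient force (low pressure on the left).
Rotating 225° by 90° clockwise gives 315° — the wind blows toward the northwest.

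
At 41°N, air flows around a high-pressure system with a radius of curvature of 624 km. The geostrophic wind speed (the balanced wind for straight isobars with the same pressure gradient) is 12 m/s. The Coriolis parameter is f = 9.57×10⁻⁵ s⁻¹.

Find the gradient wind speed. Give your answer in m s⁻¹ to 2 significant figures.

Around a high, pressure-gradient force acts outward with centrifugal, so Coriolis balances both:
fV = (1/ρ)|∂P/∂n| + V²/R  →  V² − fR·V + fR·V_g = 0
With fR = 9.57×10⁻⁵ × 624×10³ m = 59.7 m/s:
V = [fR − √((fR)² − 4 fR V_g)]/2 = [59.7 − √(59.7² − 4×59.7×12)]/2 = 16.6 m/s
Supergeostrophic (V > V_g = 12 m/s), as expected around a high.

17 m s⁻¹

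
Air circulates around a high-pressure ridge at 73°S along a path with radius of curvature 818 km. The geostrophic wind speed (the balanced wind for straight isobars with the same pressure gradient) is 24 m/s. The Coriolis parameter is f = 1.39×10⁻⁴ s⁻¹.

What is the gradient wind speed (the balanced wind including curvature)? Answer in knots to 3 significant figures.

Around a high, pressure-gradient force acts outward with centrifugal, so Coriolis balances both:
fV = (1/ρ)|∂P/∂n| + V²/R  →  V² − fR·V + fR·V_g = 0
With fR = 1.39×10⁻⁴ × 818×10³ m = 114 m/s:
V = [fR − √((fR)² − 4 fR V_g)]/2 = [114 − √(114² − 4×114×24)]/2 = 34.4 m/s
Supergeostrophic (V > V_g = 24 m/s), as expected around a high.
Converting: 34.4 m/s × 1.944 = 66.9 knots

66.9 knots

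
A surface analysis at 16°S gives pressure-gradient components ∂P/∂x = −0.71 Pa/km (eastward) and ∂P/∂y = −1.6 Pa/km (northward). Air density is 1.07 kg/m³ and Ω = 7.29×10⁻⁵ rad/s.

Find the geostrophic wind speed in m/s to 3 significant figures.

40.7 m/s

Coriolis parameter at 16°S:
f = 2Ω sin φ = 2 × 7.29×10⁻⁵ × sin 16° = 4.02×10⁻⁵ s⁻¹
In the Southern Hemisphere f is negative: f = −4.02×10⁻⁵ s⁻¹.
Component geostrophic relations (x east, y north):
u_g = −(1/(fρ)) ∂P/∂y,  v_g = (1/(fρ)) ∂P/∂x
u_g = −(−1.6×10⁻³)/(−4.02×10⁻⁵ × 1.07) = −37.2 m/s;  v_g = (−0.71×10⁻³)/(−4.02×10⁻⁵ × 1.07) = 16.5 m/s
|V_g| = √(u_g² + v_g²) = 40.7 m/s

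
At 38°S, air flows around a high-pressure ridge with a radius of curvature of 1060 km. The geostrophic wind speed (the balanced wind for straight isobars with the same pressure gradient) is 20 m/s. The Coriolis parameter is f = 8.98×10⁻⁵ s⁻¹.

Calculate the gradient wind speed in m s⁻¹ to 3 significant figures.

Around a high, pressure-gradient force acts outward with centrifugal, so Coriolis balances both:
fV = (1/ρ)|∂P/∂n| + V²/R  →  V² − fR·V + fR·V_g = 0
With fR = 8.98×10⁻⁵ × 1060×10³ m = 95.2 m/s:
V = [fR − √((fR)² − 4 fR V_g)]/2 = [95.2 − √(95.2² − 4×95.2×20)]/2 = 28.6 m/s
Supergeostrophic (V > V_g = 20 m/s), as expected around a high.

28.6 m s⁻¹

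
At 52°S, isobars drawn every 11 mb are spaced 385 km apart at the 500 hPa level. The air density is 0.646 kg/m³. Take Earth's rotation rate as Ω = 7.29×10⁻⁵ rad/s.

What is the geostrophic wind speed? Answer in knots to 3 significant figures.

74.8 knots

Coriolis parameter at 52°S:
f = 2Ω sin φ = 2 × 7.29×10⁻⁵ × sin 52° = 1.15×10⁻⁴ s⁻¹
Pressure gradient: |∂P/∂n| = 1100 Pa / 385000 m = 2.86×10⁻³ Pa/m
Geostrophic balance (pressure-gradient force = Coriolis force):
V_g = (1/(fρ)) |∂P/∂n| = 2.86×10⁻³ / (1.15×10⁻⁴ × 0.646) = 38.5 m/s
Converting: 38.5 m/s × 1.944 = 74.8 knots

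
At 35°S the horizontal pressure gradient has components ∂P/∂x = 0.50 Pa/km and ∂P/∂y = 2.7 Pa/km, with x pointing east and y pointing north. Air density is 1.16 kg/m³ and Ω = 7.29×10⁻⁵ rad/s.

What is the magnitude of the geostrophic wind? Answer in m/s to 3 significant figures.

Coriolis parameter at 35°S:
f = 2Ω sin φ = 2 × 7.29×10⁻⁵ × sin 35° = 8.36×10⁻⁵ s⁻¹
In the Southern Hemisphere f is negative: f = −8.36×10⁻⁵ s⁻¹.
Component geostrophic relations (x east, y north):
u_g = −(1/(fρ)) ∂P/∂y,  v_g = (1/(fρ)) ∂P/∂x
u_g = −(2.7×10⁻³)/(−8.36×10⁻⁵ × 1.16) = 27.8 m/s;  v_g = (0.50×10⁻³)/(−8.36×10⁻⁵ × 1.16) = −5.15 m/s
|V_g| = √(u_g² + v_g²) = 28.3 m/s

28.3 m/s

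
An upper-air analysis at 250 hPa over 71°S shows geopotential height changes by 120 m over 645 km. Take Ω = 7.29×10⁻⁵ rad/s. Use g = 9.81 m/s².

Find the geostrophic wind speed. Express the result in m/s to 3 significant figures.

Coriolis parameter at 71°S:
f = 2Ω sin φ = 2 × 7.29×10⁻⁵ × sin 71° = 1.38×10⁻⁴ s⁻¹
Height gradient: |∂Z/∂n| = 120 m / 645000 m = 1.86×10⁻⁴
On a pressure surface, geostrophic balance gives V_g = (g/f)|∂Z/∂n|:
V_g = 9.81 × 1.86×10⁻⁴ / 1.38×10⁻⁴ = 13.2 m/s

13.2 m/s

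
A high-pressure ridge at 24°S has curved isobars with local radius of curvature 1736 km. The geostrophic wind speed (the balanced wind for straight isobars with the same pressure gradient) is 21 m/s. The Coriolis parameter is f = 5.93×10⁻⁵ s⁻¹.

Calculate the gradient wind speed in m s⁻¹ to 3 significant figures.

29.4 m s⁻¹

Around a high, pressure-gradient force acts outward with centrifugal, so Coriolis balances both:
fV = (1/ρ)|∂P/∂n| + V²/R  →  V² − fR·V + fR·V_g = 0
With fR = 5.93×10⁻⁵ × 1736×10³ m = 103 m/s:
V = [fR − √((fR)² − 4 fR V_g)]/2 = [103 − √(103² − 4×103×21)]/2 = 29.4 m/s
Supergeostrophic (V > V_g = 21 m/s), as expected around a high.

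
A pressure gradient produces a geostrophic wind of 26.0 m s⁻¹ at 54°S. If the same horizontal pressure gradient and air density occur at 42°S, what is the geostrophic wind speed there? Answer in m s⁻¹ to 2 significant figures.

31 m s⁻¹

With the same pressure gradient and density, V_g ∝ 1/f ∝ 1/sin φ.
V₂ = V₁ · sin φ₁ / sin φ₂ = 26.0 × sin 54° / sin 42°
V₂ = 26.0 × 0.8090/0.6691 = 31 m s⁻¹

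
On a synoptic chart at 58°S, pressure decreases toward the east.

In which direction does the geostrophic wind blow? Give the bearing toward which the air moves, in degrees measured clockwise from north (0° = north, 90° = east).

000°

The pressure-gradient force points toward the east (bearing 090°).
Geostrophic balance: in the Southern Hemisphere the Coriolis force deflects motion to the left, so the geostrophic wind blows 90° to the left of the pressure-gradient force (low pressure on the right).
Rotating 090° by 90° counterclockwise gives 000° — the wind blows toward the north.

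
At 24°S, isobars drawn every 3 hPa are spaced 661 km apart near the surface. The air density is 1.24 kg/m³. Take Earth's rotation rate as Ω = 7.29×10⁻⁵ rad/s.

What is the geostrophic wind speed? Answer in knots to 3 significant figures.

12.0 knots

Coriolis parameter at 24°S:
f = 2Ω sin φ = 2 × 7.29×10⁻⁵ × sin 24° = 5.93×10⁻⁵ s⁻¹
Pressure gradient: |∂P/∂n| = 300 Pa / 661000 m = 4.54×10⁻⁴ Pa/m
Geostrophic balance (pressure-gradient force = Coriolis force):
V_g = (1/(fρ)) |∂P/∂n| = 4.54×10⁻⁴ / (5.93×10⁻⁵ × 1.24) = 6.17 m/s
Converting: 6.17 m/s × 1.944 = 12.0 knots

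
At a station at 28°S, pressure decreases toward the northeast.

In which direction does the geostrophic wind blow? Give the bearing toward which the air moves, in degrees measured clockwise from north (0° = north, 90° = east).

315°

The pressure-gradient force points toward the northeast (bearing 045°).
Geostrophic balance: in the Southern Hemisphere the Coriolis force deflects motion to the left, so the geostrophic wind blows 90° to the left of the pressure-gradient force (low pressure on the right).
Rotating 045° by 90° counterclockwise gives 315° — the wind blows toward the northwest.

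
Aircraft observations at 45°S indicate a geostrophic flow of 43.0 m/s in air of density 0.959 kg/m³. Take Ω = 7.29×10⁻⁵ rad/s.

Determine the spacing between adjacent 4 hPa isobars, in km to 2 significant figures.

Coriolis parameter at 45°S:
f = 2Ω sin φ = 2 × 7.29×10⁻⁵ × sin 45° = 1.03×10⁻⁴ s⁻¹
Geostrophic balance rearranged: |∂P/∂n| = f ρ V_g
|∂P/∂n| = 1.03×10⁻⁴ × 0.959 × 43.0 = 4.25×10⁻³ Pa/m
Isobar spacing: Δn = ΔP/|∂P/∂n| = 400 Pa / 4.25×10⁻³ Pa/m = 94087 m ≈ 94 km

94 km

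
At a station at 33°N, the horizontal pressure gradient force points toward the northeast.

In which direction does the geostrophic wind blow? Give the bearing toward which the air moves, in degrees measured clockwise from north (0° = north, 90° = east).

135°

The pressure-gradient force points toward the northeast (bearing 045°).
Geostrophic balance: in the Northern Hemisphere the Coriolis force deflects motion to the right, so the geostrophic wind blows 90° to the right of the pressure-gradient force (low pressure on the left).
Rotating 045° by 90° clockwise gives 135° — the wind blows toward the southeast.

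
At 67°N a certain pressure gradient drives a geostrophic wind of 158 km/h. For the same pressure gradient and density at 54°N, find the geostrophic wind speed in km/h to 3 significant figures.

With the same pressure gradient and density, V_g ∝ 1/f ∝ 1/sin φ.
V₂ = V₁ · sin φ₁ / sin φ₂ = 158 × sin 67° / sin 54°
V₂ = 158 × 0.9205/0.8090 = 180 km/h

180 km/h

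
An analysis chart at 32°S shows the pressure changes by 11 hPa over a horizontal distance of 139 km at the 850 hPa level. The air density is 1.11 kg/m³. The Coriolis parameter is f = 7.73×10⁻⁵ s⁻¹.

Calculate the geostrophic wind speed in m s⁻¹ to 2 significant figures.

Pressure gradient: |∂P/∂n| = 1100 Pa / 139000 m = 7.91×10⁻³ Pa/m
Geostrophic balance (pressure-gradient force = Coriolis force):
V_g = (1/(fρ)) |∂P/∂n| = 7.91×10⁻³ / (7.73×10⁻⁵ × 1.11) = 92.2 m/s

92 m s⁻¹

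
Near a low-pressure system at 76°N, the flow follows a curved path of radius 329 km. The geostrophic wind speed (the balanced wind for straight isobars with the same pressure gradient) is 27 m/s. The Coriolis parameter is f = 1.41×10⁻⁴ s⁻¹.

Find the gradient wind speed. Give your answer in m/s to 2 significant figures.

19 m/s

Around a low, centrifugal force acts outward with Coriolis, so pressure-gradient force balances both:
(1/ρ)|∂P/∂n| = fV + V²/R  →  V² + fR·V − fR·V_g = 0
With fR = 1.41×10⁻⁴ × 329×10³ m = 46.4 m/s:
V = [−fR + √((fR)² + 4 fR V_g)]/2 = [−46.4 + √(46.4² + 4×46.4×27)]/2 = 19.1 m/s
Subgeostrophic (V < V_g = 27 m/s), as expected around a low.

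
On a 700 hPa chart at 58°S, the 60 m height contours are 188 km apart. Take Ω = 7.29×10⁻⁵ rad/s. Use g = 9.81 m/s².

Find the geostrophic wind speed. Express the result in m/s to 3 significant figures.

25.3 m/s

Coriolis parameter at 58°S:
f = 2Ω sin φ = 2 × 7.29×10⁻⁵ × sin 58° = 1.24×10⁻⁴ s⁻¹
Height gradient: |∂Z/∂n| = 60 m / 188000 m = 3.19×10⁻⁴
On a pressure surface, geostrophic balance gives V_g = (g/f)|∂Z/∂n|:
V_g = 9.81 × 3.19×10⁻⁴ / 1.24×10⁻⁴ = 25.3 m/s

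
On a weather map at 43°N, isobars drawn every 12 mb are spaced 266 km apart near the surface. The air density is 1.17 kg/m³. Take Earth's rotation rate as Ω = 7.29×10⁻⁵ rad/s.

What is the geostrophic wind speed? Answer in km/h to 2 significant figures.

140 km/h

Coriolis parameter at 43°N:
f = 2Ω sin φ = 2 × 7.29×10⁻⁵ × sin 43° = 9.94×10⁻⁵ s⁻¹
Pressure gradient: |∂P/∂n| = 1200 Pa / 266000 m = 4.51×10⁻³ Pa/m
Geostrophic balance (pressure-gradient force = Coriolis force):
V_g = (1/(fρ)) |∂P/∂n| = 4.51×10⁻³ / (9.94×10⁻⁵ × 1.17) = 38.8 m/s
Converting: 38.8 m/s × 3.6 = 140 km/h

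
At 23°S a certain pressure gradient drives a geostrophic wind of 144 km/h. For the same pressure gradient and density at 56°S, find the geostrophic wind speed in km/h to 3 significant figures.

67.9 km/h

With the same pressure gradient and density, V_g ∝ 1/f ∝ 1/sin φ.
V₂ = V₁ · sin φ₁ / sin φ₂ = 144 × sin 23° / sin 56°
V₂ = 144 × 0.3907/0.8290 = 67.9 km/h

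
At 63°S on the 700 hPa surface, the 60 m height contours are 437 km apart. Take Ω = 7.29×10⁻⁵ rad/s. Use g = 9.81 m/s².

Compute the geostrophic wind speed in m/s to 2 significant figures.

Coriolis parameter at 63°S:
f = 2Ω sin φ = 2 × 7.29×10⁻⁵ × sin 63° = 1.30×10⁻⁴ s⁻¹
Height gradient: |∂Z/∂n| = 60 m / 437000 m = 1.37×10⁻⁴
On a pressure surface, geostrophic balance gives V_g = (g/f)|∂Z/∂n|:
V_g = 9.81 × 1.37×10⁻⁴ / 1.30×10⁻⁴ = 10.4 m/s

10 m/s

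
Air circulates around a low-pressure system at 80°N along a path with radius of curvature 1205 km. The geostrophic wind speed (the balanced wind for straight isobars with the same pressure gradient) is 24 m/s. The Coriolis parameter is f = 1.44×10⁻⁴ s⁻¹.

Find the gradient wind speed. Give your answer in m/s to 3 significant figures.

Around a low, centrifugal force acts outward with Coriolis, so pressure-gradient force balances both:
(1/ρ)|∂P/∂n| = fV + V²/R  →  V² + fR·V − fR·V_g = 0
With fR = 1.44×10⁻⁴ × 1205×10³ m = 174 m/s:
V = [−fR + √((fR)² + 4 fR V_g)]/2 = [−174 + √(174² + 4×174×24)]/2 = 21.4 m/s
Subgeostrophic (V < V_g = 24 m/s), as expected around a low.

21.4 m/s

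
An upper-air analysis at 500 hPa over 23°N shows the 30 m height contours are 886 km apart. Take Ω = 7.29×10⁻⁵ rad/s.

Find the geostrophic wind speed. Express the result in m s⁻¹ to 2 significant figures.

5.8 m s⁻¹

Coriolis parameter at 23°N:
f = 2Ω sin φ = 2 × 7.29×10⁻⁵ × sin 23° = 5.70×10⁻⁵ s⁻¹
Height gradient: |∂Z/∂n| = 30 m / 886000 m = 3.39×10⁻⁵
On a pressure surface, geostrophic balance gives V_g = (g/f)|∂Z/∂n|:
V_g = 9.81 × 3.39×10⁻⁵ / 5.70×10⁻⁵ = 5.83 m/s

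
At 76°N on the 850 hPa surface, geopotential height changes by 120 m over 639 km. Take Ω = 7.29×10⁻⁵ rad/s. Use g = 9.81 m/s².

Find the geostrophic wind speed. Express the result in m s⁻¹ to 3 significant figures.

Coriolis parameter at 76°N:
f = 2Ω sin φ = 2 × 7.29×10⁻⁵ × sin 76° = 1.41×10⁻⁴ s⁻¹
Height gradient: |∂Z/∂n| = 120 m / 639000 m = 1.88×10⁻⁴
On a pressure surface, geostrophic balance gives V_g = (g/f)|∂Z/∂n|:
V_g = 9.81 × 1.88×10⁻⁴ / 1.41×10⁻⁴ = 13.0 m/s

13.0 m s⁻¹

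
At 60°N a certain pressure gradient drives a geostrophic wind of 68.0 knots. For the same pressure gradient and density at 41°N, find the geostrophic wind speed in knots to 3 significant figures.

89.8 knots

With the same pressure gradient and density, V_g ∝ 1/f ∝ 1/sin φ.
V₂ = V₁ · sin φ₁ / sin φ₂ = 68.0 × sin 60° / sin 41°
V₂ = 68.0 × 0.8660/0.6561 = 89.8 knots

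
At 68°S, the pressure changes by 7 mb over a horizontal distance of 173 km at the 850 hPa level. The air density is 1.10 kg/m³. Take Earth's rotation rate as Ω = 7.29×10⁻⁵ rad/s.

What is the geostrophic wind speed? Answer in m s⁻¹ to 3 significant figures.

27.2 m s⁻¹

Coriolis parameter at 68°S:
f = 2Ω sin φ = 2 × 7.29×10⁻⁵ × sin 68° = 1.35×10⁻⁴ s⁻¹
Pressure gradient: |∂P/∂n| = 700 Pa / 173000 m = 4.05×10⁻³ Pa/m
Geostrophic balance (pressure-gradient force = Coriolis force):
V_g = (1/(fρ)) |∂P/∂n| = 4.05×10⁻³ / (1.35×10⁻⁴ × 1.10) = 27.2 m/s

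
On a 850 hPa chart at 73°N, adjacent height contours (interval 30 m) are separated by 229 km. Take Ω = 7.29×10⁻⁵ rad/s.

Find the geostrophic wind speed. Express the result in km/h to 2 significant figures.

Coriolis parameter at 73°N:
f = 2Ω sin φ = 2 × 7.29×10⁻⁵ × sin 73° = 1.39×10⁻⁴ s⁻¹
Height gradient: |∂Z/∂n| = 30 m / 229000 m = 1.31×10⁻⁴
On a pressure surface, geostrophic balance gives V_g = (g/f)|∂Z/∂n|:
V_g = 9.81 × 1.31×10⁻⁴ / 1.39×10⁻⁴ = 9.22 m/s
Converting: 9.22 m/s × 3.6 = 33 km/h

33 km/h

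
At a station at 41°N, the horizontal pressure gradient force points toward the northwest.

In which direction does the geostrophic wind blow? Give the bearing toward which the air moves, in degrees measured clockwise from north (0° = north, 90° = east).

The pressure-gradient force points toward the northwest (bearing 315°).
Geostrophic balance: in the Northern Hemisphere the Coriolis force deflects motion to the right, so the geostrophic wind blows 90° to the right of the pressure-gradient force (low pressure on the left).
Rotating 315° by 90° clockwise gives 045° — the wind blows toward the northeast.

045°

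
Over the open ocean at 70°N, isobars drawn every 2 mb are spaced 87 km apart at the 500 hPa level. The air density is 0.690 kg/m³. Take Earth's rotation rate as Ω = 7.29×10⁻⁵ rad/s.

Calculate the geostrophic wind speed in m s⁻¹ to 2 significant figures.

24 m s⁻¹

Coriolis parameter at 70°N:
f = 2Ω sin φ = 2 × 7.29×10⁻⁵ × sin 70° = 1.37×10⁻⁴ s⁻¹
Pressure gradient: |∂P/∂n| = 200 Pa / 87000 m = 2.30×10⁻³ Pa/m
Geostrophic balance (pressure-gradient force = Coriolis force):
V_g = (1/(fρ)) |∂P/∂n| = 2.30×10⁻³ / (1.37×10⁻⁴ × 0.690) = 24.3 m/s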